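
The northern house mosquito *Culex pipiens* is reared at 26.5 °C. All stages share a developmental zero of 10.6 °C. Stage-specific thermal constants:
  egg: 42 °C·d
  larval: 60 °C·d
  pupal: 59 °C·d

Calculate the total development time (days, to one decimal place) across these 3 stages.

10.1 days

Daily accumulation at 26.5 °C = 26.5 − 10.6 = 15.9 DD/day.
Total K = 42 + 60 + 59 = 161 DD.
Total duration = 161 / 15.9 = 10.126 ≈ 10.1 days.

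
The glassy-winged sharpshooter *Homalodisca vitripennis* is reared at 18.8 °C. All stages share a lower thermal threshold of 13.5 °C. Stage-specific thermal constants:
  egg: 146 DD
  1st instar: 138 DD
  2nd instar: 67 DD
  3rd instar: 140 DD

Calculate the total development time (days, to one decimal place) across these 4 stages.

92.6 days

Daily accumulation at 18.8 °C = 18.8 − 13.5 = 5.3 DD/day.
Total K = 146 + 138 + 67 + 140 = 491 DD.
Total duration = 491 / 5.3 = 92.642 ≈ 92.6 days.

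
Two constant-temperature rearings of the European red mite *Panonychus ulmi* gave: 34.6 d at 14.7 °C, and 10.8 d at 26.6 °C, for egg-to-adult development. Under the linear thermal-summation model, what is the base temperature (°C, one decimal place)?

9.3 °C

Under the model K = D·(T − T_b), so D₁·(T₁ − T_b) = D₂·(T₂ − T_b).
34.6·(14.7 − T_b) = 10.8·(26.6 − T_b)
T_b = (34.6·14.7 − 10.8·26.6) / (34.6 − 10.8) = 221.34 / 23.8 = 9.300 °C ≈ 9.3 °C.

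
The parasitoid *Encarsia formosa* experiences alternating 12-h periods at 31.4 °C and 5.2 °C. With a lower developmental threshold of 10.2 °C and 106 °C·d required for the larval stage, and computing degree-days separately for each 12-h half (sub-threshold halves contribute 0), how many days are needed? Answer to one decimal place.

Day half: max(0, 31.4 − 10.2) × 0.5 = 21.2 × 0.5 = 10.60 DD.
Night half: max(0, 5.2 − 10.2) × 0.5 = 0.0 × 0.5 = 0.00 DD.
Per 24 h: 10.60 DD/day.
Duration = 106 / 10.60 = 10.000 ≈ 10.0 days.

10.0 days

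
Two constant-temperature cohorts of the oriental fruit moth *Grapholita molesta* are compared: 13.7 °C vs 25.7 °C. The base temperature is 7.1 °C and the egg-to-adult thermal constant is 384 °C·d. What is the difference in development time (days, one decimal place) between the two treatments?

At 13.7 °C: 384 / (13.7 − 7.1) = 384 / 6.6 = 58.182 d.
At 25.7 °C: 384 / (25.7 − 7.1) = 384 / 18.6 = 20.645 d.
Difference = |58.182 − 20.645| = 37.537 ≈ 37.5 days.

37.5 days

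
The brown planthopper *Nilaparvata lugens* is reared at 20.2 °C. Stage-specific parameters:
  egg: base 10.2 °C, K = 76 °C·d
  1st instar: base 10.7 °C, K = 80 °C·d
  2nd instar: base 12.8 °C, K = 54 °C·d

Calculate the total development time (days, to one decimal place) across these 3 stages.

egg: 76 / (20.2 − 10.2) = 76 / 10.0 = 7.600 d.
1st instar: 80 / (20.2 − 10.7) = 80 / 9.5 = 8.421 d.
2nd instar: 54 / (20.2 − 12.8) = 54 / 7.4 = 7.297 d.
Sum = 23.318 ≈ 23.3 days.

23.3 days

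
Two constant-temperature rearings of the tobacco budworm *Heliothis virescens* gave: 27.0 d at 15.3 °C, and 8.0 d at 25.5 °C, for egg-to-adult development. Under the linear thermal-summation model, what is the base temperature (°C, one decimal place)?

Linear rate model ⇒ the product D·(T − T_b) is constant across temperatures.
27.0·(15.3 − T_b) = 8.0·(25.5 − T_b)
T_b = (27.0·15.3 − 8.0·25.5) / (27.0 − 8.0) = 209.10 / 19.0 = 11.005 °C ≈ 11.0 °C.

11.0 °C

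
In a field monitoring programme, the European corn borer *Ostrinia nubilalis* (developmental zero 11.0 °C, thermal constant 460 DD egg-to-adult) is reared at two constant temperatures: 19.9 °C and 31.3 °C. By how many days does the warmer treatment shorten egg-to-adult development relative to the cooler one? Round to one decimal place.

At 19.9 °C: 460 / (19.9 − 11.0) = 460 / 8.9 = 51.685 d.
At 31.3 °C: 460 / (31.3 − 11.0) = 460 / 20.3 = 22.660 d.
Difference = |51.685 − 22.660| = 29.025 ≈ 29.0 days.

29.0 days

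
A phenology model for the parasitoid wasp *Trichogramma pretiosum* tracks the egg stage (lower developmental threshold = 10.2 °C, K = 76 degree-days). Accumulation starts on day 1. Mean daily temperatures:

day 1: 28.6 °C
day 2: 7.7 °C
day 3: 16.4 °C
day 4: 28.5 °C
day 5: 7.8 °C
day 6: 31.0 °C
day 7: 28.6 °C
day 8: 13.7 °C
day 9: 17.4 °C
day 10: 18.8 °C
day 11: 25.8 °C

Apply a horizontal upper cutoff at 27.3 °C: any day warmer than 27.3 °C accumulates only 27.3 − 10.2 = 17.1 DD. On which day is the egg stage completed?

Daily DD above 10.2 °C (capped at 17.1): 17.1, 0.0, 6.2, 17.1, 0.0, 17.1, 17.1, 3.5, 7.2, 8.6, 15.6.
Cumulative: 17.1, 17.1, 23.3, 40.4, 40.4, 57.5, 74.6, 78.1, 85.3, 93.9, 109.5.
The total first reaches 76 DD on day 8.

day 8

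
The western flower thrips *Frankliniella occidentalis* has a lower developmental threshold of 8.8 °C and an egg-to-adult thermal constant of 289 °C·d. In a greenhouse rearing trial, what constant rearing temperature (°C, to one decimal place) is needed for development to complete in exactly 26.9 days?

19.5 °C

Required daily accumulation = 289 / 26.9 = 10.743 DD/day.
T = T_base + 10.743 = 8.8 + 10.743 = 19.543 ≈ 19.5 °C.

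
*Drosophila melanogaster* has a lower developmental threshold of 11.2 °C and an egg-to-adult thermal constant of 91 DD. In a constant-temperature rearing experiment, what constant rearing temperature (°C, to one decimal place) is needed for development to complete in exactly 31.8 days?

Required daily accumulation = 91 / 31.8 = 2.862 DD/day.
T = T_base + 2.862 = 11.2 + 2.862 = 14.062 ≈ 14.1 °C.

14.1 °C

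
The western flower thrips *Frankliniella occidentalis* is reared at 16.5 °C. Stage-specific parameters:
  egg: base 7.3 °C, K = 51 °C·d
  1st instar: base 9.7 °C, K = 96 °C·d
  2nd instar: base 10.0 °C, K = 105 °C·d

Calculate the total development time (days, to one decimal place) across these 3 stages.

egg: 51 / (16.5 − 7.3) = 51 / 9.2 = 5.543 d.
1st instar: 96 / (16.5 − 9.7) = 96 / 6.8 = 14.118 d.
2nd instar: 105 / (16.5 − 10.0) = 105 / 6.5 = 16.154 d.
Sum = 35.815 ≈ 35.8 days.

35.8 days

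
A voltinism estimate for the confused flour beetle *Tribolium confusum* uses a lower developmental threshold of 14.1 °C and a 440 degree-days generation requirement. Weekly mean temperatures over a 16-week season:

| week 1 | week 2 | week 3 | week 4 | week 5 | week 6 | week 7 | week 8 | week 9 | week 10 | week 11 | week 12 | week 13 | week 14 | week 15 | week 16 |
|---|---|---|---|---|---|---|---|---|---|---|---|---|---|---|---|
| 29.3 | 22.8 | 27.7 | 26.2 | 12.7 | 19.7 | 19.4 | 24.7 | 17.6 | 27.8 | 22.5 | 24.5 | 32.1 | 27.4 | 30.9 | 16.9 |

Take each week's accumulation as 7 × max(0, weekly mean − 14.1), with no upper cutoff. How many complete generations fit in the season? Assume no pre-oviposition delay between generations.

Weekly DD (7 × max(0, T̄ − 14.1)): 106.4, 60.9, 95.2, 84.7, 0.0, 39.2, 37.1, 74.2, 24.5, 95.9, 58.8, 72.8, 126.0, 93.1, 117.6, 19.6.
Season total = 1106.0 DD.
Complete generations = ⌊1106.0 / 440⌋ = 2.

2 generations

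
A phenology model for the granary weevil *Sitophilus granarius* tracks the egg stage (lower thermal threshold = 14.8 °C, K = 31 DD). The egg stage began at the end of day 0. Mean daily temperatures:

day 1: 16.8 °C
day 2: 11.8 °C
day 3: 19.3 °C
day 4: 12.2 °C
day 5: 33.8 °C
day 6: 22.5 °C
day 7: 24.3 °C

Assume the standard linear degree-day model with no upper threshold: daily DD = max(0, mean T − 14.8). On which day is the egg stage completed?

day 6

Daily DD above 14.8 °C: 2.0, 0.0, 4.5, 0.0, 19.0, 7.7, 9.5.
Cumulative: 2.0, 2.0, 6.5, 6.5, 25.5, 33.2, 42.7.
The total first reaches 31 DD on day 6.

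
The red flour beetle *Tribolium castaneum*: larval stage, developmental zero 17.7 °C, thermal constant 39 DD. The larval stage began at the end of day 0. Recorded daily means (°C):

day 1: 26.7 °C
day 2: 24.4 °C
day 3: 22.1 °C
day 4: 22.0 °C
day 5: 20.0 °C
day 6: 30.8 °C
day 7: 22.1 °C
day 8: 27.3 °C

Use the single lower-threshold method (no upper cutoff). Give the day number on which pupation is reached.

Daily DD above 17.7 °C: 9.0, 6.7, 4.4, 4.3, 2.3, 13.1, 4.4, 9.6.
Cumulative: 9.0, 15.7, 20.1, 24.4, 26.7, 39.8, 44.2, 53.8.
The total first reaches 39 DD on day 6.

day 6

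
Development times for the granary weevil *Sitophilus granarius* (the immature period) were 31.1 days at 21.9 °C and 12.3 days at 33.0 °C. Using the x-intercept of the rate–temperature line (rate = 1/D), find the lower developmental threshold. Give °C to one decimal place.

14.6 °C

Equal thermal constants: D₁(T₁ − T_b) = D₂(T₂ − T_b).
31.1·(21.9 − T_b) = 12.3·(33.0 − T_b)
T_b = (31.1·21.9 − 12.3·33.0) / (31.1 − 12.3) = 275.19 / 18.8 = 14.638 °C ≈ 14.6 °C.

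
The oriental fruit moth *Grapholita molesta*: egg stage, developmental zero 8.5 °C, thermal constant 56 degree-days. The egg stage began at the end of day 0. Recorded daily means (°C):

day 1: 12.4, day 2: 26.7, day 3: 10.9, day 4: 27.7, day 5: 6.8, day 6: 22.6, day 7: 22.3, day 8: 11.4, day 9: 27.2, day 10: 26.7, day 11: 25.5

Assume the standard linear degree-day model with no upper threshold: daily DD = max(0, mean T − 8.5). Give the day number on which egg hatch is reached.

day 6

Daily DD above 8.5 °C: 3.9, 18.2, 2.4, 19.2, 0.0, 14.1, 13.8, 2.9, 18.7, 18.2, 17.0.
Cumulative: 3.9, 22.1, 24.5, 43.7, 43.7, 57.8, 71.6, 74.5, 93.2, 111.4, 128.4.
The total first reaches 56 DD on day 6.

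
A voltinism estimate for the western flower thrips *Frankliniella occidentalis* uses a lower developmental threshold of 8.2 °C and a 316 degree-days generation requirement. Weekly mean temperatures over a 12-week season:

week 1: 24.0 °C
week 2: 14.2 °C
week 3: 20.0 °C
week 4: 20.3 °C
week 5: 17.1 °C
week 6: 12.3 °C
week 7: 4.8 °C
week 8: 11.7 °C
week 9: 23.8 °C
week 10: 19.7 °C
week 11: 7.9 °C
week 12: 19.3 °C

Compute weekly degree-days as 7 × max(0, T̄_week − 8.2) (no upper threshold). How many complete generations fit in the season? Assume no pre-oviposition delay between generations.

2 generations

Weekly DD (7 × max(0, T̄ − 8.2)): 110.6, 42.0, 82.6, 84.7, 62.3, 28.7, 0.0, 24.5, 109.2, 80.5, 0.0, 77.7.
Season total = 702.8 DD.
Complete generations = ⌊702.8 / 316⌋ = 2.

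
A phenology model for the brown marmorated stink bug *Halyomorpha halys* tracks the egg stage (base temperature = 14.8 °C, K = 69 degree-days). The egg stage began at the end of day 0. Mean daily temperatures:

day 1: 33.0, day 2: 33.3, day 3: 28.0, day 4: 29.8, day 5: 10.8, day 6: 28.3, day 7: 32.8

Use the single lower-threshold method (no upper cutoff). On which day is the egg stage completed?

Daily DD above 14.8 °C: 18.2, 18.5, 13.2, 15.0, 0.0, 13.5, 18.0.
Cumulative: 18.2, 36.7, 49.9, 64.9, 64.9, 78.4, 96.4.
The total first reaches 69 DD on day 6.

day 6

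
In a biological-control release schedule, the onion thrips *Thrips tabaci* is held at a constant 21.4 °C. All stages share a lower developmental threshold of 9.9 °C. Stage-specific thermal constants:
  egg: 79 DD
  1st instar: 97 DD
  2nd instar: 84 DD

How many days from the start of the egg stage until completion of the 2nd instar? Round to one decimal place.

22.6 days

Daily accumulation at 21.4 °C = 21.4 − 9.9 = 11.5 DD/day.
Total K = 79 + 97 + 84 = 260 DD.
Total duration = 260 / 11.5 = 22.609 ≈ 22.6 days.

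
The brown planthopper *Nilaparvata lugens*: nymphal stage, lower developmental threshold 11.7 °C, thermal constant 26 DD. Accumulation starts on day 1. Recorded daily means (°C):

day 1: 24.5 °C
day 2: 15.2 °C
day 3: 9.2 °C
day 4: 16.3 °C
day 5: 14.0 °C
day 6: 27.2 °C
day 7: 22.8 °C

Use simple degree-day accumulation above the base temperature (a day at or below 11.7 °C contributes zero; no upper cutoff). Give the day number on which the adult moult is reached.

day 6

Daily DD above 11.7 °C: 12.8, 3.5, 0.0, 4.6, 2.3, 15.5, 11.1.
Cumulative: 12.8, 16.3, 16.3, 20.9, 23.2, 38.7, 49.8.
The total first reaches 26 DD on day 6.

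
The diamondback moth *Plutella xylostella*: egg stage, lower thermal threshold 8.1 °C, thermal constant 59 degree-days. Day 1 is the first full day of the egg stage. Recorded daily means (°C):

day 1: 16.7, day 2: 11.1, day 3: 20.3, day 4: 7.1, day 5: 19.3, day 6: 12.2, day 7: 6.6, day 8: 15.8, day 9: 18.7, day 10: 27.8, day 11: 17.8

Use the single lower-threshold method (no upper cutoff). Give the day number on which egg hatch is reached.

day 10

Daily DD above 8.1 °C: 8.6, 3.0, 12.2, 0.0, 11.2, 4.1, 0.0, 7.7, 10.6, 19.7, 9.7.
Cumulative: 8.6, 11.6, 23.8, 23.8, 35.0, 39.1, 39.1, 46.8, 57.4, 77.1, 86.8.
The total first reaches 59 DD on day 10.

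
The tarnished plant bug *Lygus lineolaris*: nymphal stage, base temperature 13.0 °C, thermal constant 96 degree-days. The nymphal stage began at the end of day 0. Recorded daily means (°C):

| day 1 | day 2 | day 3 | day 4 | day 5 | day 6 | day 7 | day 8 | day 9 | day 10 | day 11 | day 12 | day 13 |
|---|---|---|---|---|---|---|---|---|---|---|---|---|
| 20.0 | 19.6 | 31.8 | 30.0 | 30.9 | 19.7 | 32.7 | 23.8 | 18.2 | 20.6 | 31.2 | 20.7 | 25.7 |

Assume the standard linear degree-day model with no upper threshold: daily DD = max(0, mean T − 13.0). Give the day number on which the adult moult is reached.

Daily DD above 13.0 °C: 7.0, 6.6, 18.8, 17.0, 17.9, 6.7, 19.7, 10.8, 5.2, 7.6, 18.2, 7.7, 12.7.
Cumulative: 7.0, 13.6, 32.4, 49.4, 67.3, 74.0, 93.7, 104.5, 109.7, 117.3, 135.5, 143.2, 155.9.
The total first reaches 96 DD on day 8.

day 8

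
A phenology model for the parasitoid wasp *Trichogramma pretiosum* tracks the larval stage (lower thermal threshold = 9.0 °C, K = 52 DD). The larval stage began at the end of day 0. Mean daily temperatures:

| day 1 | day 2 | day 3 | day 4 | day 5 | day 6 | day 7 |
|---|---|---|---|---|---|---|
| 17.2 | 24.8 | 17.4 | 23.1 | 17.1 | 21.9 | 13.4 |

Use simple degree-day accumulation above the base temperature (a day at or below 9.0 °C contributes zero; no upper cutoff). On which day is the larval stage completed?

Daily DD above 9.0 °C: 8.2, 15.8, 8.4, 14.1, 8.1, 12.9, 4.4.
Cumulative: 8.2, 24.0, 32.4, 46.5, 54.6, 67.5, 71.9.
The total first reaches 52 DD on day 5.

day 5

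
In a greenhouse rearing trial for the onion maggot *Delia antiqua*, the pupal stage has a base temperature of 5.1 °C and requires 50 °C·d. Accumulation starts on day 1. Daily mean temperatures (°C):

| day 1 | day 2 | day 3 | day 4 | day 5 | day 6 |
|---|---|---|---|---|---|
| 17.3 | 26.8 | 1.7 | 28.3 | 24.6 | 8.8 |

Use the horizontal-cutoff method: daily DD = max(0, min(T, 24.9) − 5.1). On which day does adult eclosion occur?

day 4

Daily DD above 5.1 °C (capped at 19.8): 12.2, 19.8, 0.0, 19.8, 19.5, 3.7.
Cumulative: 12.2, 32.0, 32.0, 51.8, 71.3, 75.0.
The total first reaches 50 DD on day 4.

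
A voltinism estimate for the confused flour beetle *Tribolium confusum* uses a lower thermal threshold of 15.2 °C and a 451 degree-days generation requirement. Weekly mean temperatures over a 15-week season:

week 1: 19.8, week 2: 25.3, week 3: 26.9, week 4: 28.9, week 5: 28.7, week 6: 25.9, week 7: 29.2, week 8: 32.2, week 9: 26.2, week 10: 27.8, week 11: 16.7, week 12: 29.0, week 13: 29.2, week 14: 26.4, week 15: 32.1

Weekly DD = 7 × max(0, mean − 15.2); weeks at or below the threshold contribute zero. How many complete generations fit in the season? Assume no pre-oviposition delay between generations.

2 generations

Weekly DD (7 × max(0, T̄ − 15.2)): 32.2, 70.7, 81.9, 95.9, 94.5, 74.9, 98.0, 119.0, 77.0, 88.2, 10.5, 96.6, 98.0, 78.4, 118.3.
Season total = 1234.1 DD.
Complete generations = ⌊1234.1 / 451⌋ = 2.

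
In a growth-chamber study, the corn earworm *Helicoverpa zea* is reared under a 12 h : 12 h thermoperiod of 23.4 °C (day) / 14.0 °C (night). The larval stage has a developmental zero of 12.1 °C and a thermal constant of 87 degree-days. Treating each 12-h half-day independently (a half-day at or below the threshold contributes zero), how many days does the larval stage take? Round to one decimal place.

Day half: max(0, 23.4 − 12.1) × 0.5 = 11.3 × 0.5 = 5.65 DD.
Night half: max(0, 14.0 − 12.1) × 0.5 = 1.9 × 0.5 = 0.95 DD.
Per 24 h: 6.60 DD/day.
Duration = 87 / 6.60 = 13.182 ≈ 13.2 days.

13.2 days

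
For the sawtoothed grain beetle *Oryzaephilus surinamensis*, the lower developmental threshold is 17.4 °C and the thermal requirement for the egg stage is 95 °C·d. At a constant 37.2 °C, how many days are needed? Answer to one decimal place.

4.8 days

Daily accumulation = 37.2 − 17.4 = 19.8 DD/day.
Duration = 95 / 19.8 = 4.798 ≈ 4.8 days.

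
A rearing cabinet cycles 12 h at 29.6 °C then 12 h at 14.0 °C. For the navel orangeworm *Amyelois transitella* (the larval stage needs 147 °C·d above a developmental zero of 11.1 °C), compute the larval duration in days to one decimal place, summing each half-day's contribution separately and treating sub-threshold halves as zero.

13.7 days

Day half: max(0, 29.6 − 11.1) × 0.5 = 18.5 × 0.5 = 9.25 DD.
Night half: max(0, 14.0 − 11.1) × 0.5 = 2.9 × 0.5 = 1.45 DD.
Per 24 h: 10.70 DD/day.
Duration = 147 / 10.70 = 13.738 ≈ 13.7 days.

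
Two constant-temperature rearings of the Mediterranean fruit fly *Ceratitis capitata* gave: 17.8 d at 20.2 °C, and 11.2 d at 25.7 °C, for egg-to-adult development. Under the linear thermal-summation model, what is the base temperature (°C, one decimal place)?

10.9 °C

Equal thermal constants: D₁(T₁ − T_b) = D₂(T₂ − T_b).
17.8·(20.2 − T_b) = 11.2·(25.7 − T_b)
T_b = (17.8·20.2 − 11.2·25.7) / (17.8 − 11.2) = 71.72 / 6.6 = 10.867 °C ≈ 10.9 °C.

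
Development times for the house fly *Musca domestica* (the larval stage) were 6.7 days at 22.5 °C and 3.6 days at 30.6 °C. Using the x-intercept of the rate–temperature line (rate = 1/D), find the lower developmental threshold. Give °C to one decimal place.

Linear rate model ⇒ the product D·(T − T_b) is constant across temperatures.
6.7·(22.5 − T_b) = 3.6·(30.6 − T_b)
T_b = (6.7·22.5 − 3.6·30.6) / (6.7 − 3.6) = 40.59 / 3.1 = 13.094 °C ≈ 13.1 °C.

13.1 °C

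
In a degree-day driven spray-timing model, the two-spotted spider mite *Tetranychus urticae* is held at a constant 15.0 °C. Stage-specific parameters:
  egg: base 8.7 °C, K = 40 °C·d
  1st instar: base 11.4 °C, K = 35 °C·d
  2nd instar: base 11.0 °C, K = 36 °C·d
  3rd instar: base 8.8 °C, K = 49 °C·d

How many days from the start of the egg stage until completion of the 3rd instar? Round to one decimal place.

33.0 days

egg: 40 / (15.0 − 8.7) = 40 / 6.3 = 6.349 d.
1st instar: 35 / (15.0 − 11.4) = 35 / 3.6 = 9.722 d.
2nd instar: 36 / (15.0 − 11.0) = 36 / 4.0 = 9.000 d.
3rd instar: 49 / (15.0 − 8.8) = 49 / 6.2 = 7.903 d.
Sum = 32.975 ≈ 33.0 days.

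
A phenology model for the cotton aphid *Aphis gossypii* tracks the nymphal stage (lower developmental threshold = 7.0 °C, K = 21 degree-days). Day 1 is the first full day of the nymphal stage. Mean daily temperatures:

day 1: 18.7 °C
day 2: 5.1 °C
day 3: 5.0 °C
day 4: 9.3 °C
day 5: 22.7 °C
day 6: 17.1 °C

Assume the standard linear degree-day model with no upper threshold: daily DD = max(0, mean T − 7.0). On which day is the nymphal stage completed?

Daily DD above 7.0 °C: 11.7, 0.0, 0.0, 2.3, 15.7, 10.1.
Cumulative: 11.7, 11.7, 11.7, 14.0, 29.7, 39.8.
The total first reaches 21 DD on day 5.

day 5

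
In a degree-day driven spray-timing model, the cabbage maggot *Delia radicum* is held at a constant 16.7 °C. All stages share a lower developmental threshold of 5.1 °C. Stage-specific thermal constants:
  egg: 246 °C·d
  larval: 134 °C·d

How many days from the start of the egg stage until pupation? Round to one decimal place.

Daily accumulation at 16.7 °C = 16.7 − 5.1 = 11.6 DD/day.
Total K = 246 + 134 = 380 DD.
Total duration = 380 / 11.6 = 32.759 ≈ 32.8 days.

32.8 days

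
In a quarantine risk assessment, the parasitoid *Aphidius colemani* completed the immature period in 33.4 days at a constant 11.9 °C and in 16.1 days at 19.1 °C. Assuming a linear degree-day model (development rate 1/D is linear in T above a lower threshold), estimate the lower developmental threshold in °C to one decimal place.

Linear rate model ⇒ the product D·(T − T_b) is constant across temperatures.
33.4·(11.9 − T_b) = 16.1·(19.1 − T_b)
T_b = (33.4·11.9 − 16.1·19.1) / (33.4 − 16.1) = 89.95 / 17.3 = 5.199 °C ≈ 5.2 °C.

5.2 °C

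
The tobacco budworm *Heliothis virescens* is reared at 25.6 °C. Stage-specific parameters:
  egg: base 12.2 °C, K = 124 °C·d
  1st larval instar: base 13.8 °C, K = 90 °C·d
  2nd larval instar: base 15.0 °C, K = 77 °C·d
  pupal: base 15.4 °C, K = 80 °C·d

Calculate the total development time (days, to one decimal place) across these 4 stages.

egg: 124 / (25.6 − 12.2) = 124 / 13.4 = 9.254 d.
1st larval instar: 90 / (25.6 − 13.8) = 90 / 11.8 = 7.627 d.
2nd larval instar: 77 / (25.6 − 15.0) = 77 / 10.6 = 7.264 d.
pupal: 80 / (25.6 − 15.4) = 80 / 10.2 = 7.843 d.
Sum = 31.988 ≈ 32.0 days.

32.0 days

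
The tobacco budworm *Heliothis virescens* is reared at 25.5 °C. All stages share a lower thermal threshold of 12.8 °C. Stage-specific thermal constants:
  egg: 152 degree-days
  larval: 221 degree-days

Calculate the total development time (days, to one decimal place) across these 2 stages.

Daily accumulation at 25.5 °C = 25.5 − 12.8 = 12.7 DD/day.
Total K = 152 + 221 = 373 DD.
Total duration = 373 / 12.7 = 29.370 ≈ 29.4 days.

29.4 days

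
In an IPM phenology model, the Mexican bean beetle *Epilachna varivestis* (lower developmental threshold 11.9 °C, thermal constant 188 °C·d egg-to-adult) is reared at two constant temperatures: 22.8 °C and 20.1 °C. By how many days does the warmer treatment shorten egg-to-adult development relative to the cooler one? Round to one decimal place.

At 22.8 °C: 188 / (22.8 − 11.9) = 188 / 10.9 = 17.248 d.
At 20.1 °C: 188 / (20.1 − 11.9) = 188 / 8.2 = 22.927 d.
Difference = |17.248 − 22.927| = 5.679 ≈ 5.7 days.

5.7 days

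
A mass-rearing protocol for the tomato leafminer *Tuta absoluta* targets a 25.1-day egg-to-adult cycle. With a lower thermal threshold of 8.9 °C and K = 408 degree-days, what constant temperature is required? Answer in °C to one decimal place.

25.2 °C

Required daily accumulation = 408 / 25.1 = 16.255 DD/day.
T = T_base + 16.255 = 8.9 + 16.255 = 25.155 ≈ 25.2 °C.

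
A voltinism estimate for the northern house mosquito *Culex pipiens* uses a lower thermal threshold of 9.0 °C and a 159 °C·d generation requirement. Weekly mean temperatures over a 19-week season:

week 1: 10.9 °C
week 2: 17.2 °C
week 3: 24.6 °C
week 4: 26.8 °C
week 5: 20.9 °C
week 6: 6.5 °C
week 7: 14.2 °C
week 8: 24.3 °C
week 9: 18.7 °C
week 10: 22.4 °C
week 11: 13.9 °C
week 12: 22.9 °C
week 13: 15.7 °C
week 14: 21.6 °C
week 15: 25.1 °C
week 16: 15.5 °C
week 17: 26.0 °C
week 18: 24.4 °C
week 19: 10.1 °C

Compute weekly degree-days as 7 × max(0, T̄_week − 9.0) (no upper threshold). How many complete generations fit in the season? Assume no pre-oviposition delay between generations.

Weekly DD (7 × max(0, T̄ − 9.0)): 13.3, 57.4, 109.2, 124.6, 83.3, 0.0, 36.4, 107.1, 67.9, 93.8, 34.3, 97.3, 46.9, 88.2, 112.7, 45.5, 119.0, 107.8, 7.7.
Season total = 1352.4 DD.
Complete generations = ⌊1352.4 / 159⌋ = 8.

8 generations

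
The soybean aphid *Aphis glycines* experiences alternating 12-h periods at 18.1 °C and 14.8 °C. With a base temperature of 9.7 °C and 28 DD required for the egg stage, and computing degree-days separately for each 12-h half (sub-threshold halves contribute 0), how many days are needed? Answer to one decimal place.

4.1 days

Day half: max(0, 18.1 − 9.7) × 0.5 = 8.4 × 0.5 = 4.20 DD.
Night half: max(0, 14.8 − 9.7) × 0.5 = 5.1 × 0.5 = 2.55 DD.
Per 24 h: 6.75 DD/day.
Duration = 28 / 6.75 = 4.148 ≈ 4.1 days.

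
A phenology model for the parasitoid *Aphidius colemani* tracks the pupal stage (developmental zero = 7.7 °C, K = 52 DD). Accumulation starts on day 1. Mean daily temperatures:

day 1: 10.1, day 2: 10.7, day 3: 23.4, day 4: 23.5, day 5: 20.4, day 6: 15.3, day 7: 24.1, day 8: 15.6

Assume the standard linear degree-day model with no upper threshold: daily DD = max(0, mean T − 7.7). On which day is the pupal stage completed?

day 6

Daily DD above 7.7 °C: 2.4, 3.0, 15.7, 15.8, 12.7, 7.6, 16.4, 7.9.
Cumulative: 2.4, 5.4, 21.1, 36.9, 49.6, 57.2, 73.6, 81.5.
The total first reaches 52 DD on day 6.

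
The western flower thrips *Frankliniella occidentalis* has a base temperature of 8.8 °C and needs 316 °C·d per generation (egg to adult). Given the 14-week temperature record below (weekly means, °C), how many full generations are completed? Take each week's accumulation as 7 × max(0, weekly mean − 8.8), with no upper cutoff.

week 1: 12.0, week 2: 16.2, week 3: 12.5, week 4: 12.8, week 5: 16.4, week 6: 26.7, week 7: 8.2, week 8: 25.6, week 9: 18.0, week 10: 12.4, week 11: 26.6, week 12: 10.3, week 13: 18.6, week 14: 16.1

Weekly DD (7 × max(0, T̄ − 8.8)): 22.4, 51.8, 25.9, 28.0, 53.2, 125.3, 0.0, 117.6, 64.4, 25.2, 124.6, 10.5, 68.6, 51.1.
Season total = 768.6 DD.
Complete generations = ⌊768.6 / 316⌋ = 2.

2 generations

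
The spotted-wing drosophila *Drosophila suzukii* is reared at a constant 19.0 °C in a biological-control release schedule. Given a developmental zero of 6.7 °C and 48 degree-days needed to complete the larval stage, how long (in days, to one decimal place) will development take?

Daily accumulation = 19.0 − 6.7 = 12.3 DD/day.
Duration = 48 / 12.3 = 3.902 ≈ 3.9 days.

3.9 days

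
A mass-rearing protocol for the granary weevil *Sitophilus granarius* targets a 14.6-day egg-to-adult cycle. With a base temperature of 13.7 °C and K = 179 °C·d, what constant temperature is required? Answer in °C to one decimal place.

Required daily accumulation = 179 / 14.6 = 12.260 DD/day.
T = T_base + 12.260 = 13.7 + 12.260 = 25.960 ≈ 26.0 °C.

26.0 °C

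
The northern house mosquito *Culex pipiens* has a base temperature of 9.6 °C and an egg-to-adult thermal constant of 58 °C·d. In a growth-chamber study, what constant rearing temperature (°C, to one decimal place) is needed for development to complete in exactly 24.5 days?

12.0 °C

Required daily accumulation = 58 / 24.5 = 2.367 DD/day.
T = T_base + 2.367 = 9.6 + 2.367 = 11.967 ≈ 12.0 °C.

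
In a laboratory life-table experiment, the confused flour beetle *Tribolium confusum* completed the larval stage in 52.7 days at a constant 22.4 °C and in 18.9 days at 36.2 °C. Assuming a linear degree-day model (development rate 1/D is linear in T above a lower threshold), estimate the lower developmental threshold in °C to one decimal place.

14.7 °C

Linear rate model ⇒ the product D·(T − T_b) is constant across temperatures.
52.7·(22.4 − T_b) = 18.9·(36.2 − T_b)
T_b = (52.7·22.4 − 18.9·36.2) / (52.7 − 18.9) = 496.30 / 33.8 = 14.683 °C ≈ 14.7 °C.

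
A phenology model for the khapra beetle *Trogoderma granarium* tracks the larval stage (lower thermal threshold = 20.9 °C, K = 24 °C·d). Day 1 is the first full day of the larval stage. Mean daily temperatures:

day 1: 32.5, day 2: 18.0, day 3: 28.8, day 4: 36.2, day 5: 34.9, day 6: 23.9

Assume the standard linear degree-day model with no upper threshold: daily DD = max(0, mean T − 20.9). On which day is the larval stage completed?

day 4

Daily DD above 20.9 °C: 11.6, 0.0, 7.9, 15.3, 14.0, 3.0.
Cumulative: 11.6, 11.6, 19.5, 34.8, 48.8, 51.8.
The total first reaches 24 DD on day 4.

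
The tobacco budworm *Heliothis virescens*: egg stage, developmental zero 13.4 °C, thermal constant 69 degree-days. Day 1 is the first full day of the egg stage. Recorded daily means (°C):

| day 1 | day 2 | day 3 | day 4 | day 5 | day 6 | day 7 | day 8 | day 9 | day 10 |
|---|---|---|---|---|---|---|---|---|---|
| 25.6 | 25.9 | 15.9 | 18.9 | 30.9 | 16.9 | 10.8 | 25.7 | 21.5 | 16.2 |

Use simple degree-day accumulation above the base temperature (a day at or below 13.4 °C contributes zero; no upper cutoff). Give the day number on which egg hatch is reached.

day 9

Daily DD above 13.4 °C: 12.2, 12.5, 2.5, 5.5, 17.5, 3.5, 0.0, 12.3, 8.1, 2.8.
Cumulative: 12.2, 24.7, 27.2, 32.7, 50.2, 53.7, 53.7, 66.0, 74.1, 76.9.
The total first reaches 69 DD on day 9.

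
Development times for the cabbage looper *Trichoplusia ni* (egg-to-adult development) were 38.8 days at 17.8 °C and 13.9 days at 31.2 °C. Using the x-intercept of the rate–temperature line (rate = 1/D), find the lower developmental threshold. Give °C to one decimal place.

10.3 °C

Linear rate model ⇒ the product D·(T − T_b) is constant across temperatures.
38.8·(17.8 − T_b) = 13.9·(31.2 − T_b)
T_b = (38.8·17.8 − 13.9·31.2) / (38.8 − 13.9) = 256.96 / 24.9 = 10.320 °C ≈ 10.3 °C.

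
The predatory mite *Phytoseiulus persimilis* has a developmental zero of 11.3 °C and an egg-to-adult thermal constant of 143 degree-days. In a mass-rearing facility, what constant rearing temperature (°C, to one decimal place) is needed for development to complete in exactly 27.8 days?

16.4 °C

Required daily accumulation = 143 / 27.8 = 5.144 DD/day.
T = T_base + 5.144 = 11.3 + 5.144 = 16.444 ≈ 16.4 °C.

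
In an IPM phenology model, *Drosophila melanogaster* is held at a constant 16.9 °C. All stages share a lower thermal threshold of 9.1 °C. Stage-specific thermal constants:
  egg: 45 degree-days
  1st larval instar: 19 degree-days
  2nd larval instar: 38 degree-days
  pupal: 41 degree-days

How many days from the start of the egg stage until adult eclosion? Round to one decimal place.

18.3 days

Daily accumulation at 16.9 °C = 16.9 − 9.1 = 7.8 DD/day.
Total K = 45 + 19 + 38 + 41 = 143 DD.
Total duration = 143 / 7.8 = 18.333 ≈ 18.3 days.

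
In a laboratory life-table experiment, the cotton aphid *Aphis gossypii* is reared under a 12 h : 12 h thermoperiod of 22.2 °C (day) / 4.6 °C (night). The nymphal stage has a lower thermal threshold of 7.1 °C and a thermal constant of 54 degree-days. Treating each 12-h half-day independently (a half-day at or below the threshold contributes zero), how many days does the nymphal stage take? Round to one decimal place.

7.2 days

Day half: max(0, 22.2 − 7.1) × 0.5 = 15.1 × 0.5 = 7.55 DD.
Night half: max(0, 4.6 − 7.1) × 0.5 = 0.0 × 0.5 = 0.00 DD.
Per 24 h: 7.55 DD/day.
Duration = 54 / 7.55 = 7.152 ≈ 7.2 days.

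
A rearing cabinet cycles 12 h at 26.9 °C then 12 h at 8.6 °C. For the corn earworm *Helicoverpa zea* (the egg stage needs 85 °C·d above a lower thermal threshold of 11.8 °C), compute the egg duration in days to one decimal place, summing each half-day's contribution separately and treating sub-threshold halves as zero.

11.3 days

Day half: max(0, 26.9 − 11.8) × 0.5 = 15.1 × 0.5 = 7.55 DD.
Night half: max(0, 8.6 − 11.8) × 0.5 = 0.0 × 0.5 = 0.00 DD.
Per 24 h: 7.55 DD/day.
Duration = 85 / 7.55 = 11.258 ≈ 11.3 days.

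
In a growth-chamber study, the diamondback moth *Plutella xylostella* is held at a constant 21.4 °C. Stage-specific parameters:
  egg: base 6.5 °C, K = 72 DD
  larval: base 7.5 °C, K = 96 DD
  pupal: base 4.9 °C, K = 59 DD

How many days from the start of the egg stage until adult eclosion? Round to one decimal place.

egg: 72 / (21.4 − 6.5) = 72 / 14.9 = 4.832 d.
larval: 96 / (21.4 − 7.5) = 96 / 13.9 = 6.906 d.
pupal: 59 / (21.4 − 4.9) = 59 / 16.5 = 3.576 d.
Sum = 15.314 ≈ 15.3 days.

15.3 days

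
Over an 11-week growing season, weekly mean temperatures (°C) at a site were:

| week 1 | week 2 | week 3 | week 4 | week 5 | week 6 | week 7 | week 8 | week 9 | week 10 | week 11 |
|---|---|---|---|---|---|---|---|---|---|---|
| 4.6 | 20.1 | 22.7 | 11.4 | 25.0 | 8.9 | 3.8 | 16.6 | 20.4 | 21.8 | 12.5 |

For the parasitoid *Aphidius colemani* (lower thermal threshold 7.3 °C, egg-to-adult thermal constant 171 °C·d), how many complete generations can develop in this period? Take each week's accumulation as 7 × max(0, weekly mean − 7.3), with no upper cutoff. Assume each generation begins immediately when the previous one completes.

Weekly DD (7 × max(0, T̄ − 7.3)): 0.0, 89.6, 107.8, 28.7, 123.9, 11.2, 0.0, 65.1, 91.7, 101.5, 36.4.
Season total = 655.9 DD.
Complete generations = ⌊655.9 / 171⌋ = 3.

3 generations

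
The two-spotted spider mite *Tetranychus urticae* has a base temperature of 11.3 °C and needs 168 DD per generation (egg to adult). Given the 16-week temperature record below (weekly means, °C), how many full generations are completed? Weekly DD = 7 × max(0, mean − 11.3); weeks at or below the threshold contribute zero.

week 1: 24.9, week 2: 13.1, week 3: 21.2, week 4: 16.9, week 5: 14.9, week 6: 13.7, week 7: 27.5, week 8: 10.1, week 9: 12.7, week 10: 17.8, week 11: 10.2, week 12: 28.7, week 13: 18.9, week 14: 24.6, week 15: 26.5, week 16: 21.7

5 generations

Weekly DD (7 × max(0, T̄ − 11.3)): 95.2, 12.6, 69.3, 39.2, 25.2, 16.8, 113.4, 0.0, 9.8, 45.5, 0.0, 121.8, 53.2, 93.1, 106.4, 72.8.
Season total = 874.3 DD.
Complete generations = ⌊874.3 / 168⌋ = 5.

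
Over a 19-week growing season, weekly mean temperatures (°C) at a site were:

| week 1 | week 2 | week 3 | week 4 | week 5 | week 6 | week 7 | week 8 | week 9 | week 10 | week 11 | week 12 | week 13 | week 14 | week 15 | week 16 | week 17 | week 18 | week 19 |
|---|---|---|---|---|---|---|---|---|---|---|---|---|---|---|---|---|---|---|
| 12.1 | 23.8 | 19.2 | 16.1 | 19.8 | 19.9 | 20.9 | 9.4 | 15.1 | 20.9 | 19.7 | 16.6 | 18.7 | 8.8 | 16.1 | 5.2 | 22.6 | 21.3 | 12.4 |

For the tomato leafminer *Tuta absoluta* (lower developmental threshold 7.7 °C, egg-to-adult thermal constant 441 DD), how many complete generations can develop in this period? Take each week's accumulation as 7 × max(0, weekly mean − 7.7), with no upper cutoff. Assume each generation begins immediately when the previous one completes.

Weekly DD (7 × max(0, T̄ − 7.7)): 30.8, 112.7, 80.5, 58.8, 84.7, 85.4, 92.4, 11.9, 51.8, 92.4, 84.0, 62.3, 77.0, 7.7, 58.8, 0.0, 104.3, 95.2, 32.9.
Season total = 1223.6 DD.
Complete generations = ⌊1223.6 / 441⌋ = 2.

2 generations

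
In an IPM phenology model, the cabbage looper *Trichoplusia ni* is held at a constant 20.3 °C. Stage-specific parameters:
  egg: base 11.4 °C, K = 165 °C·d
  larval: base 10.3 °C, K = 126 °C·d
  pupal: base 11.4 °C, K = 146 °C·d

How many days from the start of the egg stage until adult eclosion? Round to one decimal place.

egg: 165 / (20.3 − 11.4) = 165 / 8.9 = 18.539 d.
larval: 126 / (20.3 − 10.3) = 126 / 10.0 = 12.600 d.
pupal: 146 / (20.3 − 11.4) = 146 / 8.9 = 16.404 d.
Sum = 47.544 ≈ 47.5 days.

47.5 days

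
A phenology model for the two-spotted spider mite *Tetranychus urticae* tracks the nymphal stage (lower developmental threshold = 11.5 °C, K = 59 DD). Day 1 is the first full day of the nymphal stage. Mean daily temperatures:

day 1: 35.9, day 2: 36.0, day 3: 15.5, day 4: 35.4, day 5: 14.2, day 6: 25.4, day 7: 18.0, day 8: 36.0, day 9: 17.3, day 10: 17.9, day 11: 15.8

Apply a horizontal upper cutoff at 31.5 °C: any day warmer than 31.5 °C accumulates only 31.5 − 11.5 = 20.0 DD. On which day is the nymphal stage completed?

Daily DD above 11.5 °C (capped at 20.0): 20.0, 20.0, 4.0, 20.0, 2.7, 13.9, 6.5, 20.0, 5.8, 6.4, 4.3.
Cumulative: 20.0, 40.0, 44.0, 64.0, 66.7, 80.6, 87.1, 107.1, 112.9, 119.3, 123.6.
The total first reaches 59 DD on day 4.

day 4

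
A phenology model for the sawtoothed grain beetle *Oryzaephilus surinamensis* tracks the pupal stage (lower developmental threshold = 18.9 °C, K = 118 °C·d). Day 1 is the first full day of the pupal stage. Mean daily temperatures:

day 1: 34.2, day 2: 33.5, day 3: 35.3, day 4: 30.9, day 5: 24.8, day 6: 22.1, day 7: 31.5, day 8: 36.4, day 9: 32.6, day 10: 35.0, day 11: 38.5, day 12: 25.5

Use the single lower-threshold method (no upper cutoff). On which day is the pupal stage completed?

day 10

Daily DD above 18.9 °C: 15.3, 14.6, 16.4, 12.0, 5.9, 3.2, 12.6, 17.5, 13.7, 16.1, 19.6, 6.6.
Cumulative: 15.3, 29.9, 46.3, 58.3, 64.2, 67.4, 80.0, 97.5, 111.2, 127.3, 146.9, 153.5.
The total first reaches 118 DD on day 10.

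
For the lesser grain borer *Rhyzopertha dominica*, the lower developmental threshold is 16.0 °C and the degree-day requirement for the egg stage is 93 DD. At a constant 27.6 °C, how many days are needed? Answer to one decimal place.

8.0 days

Daily accumulation = 27.6 − 16.0 = 11.6 DD/day.
Duration = 93 / 11.6 = 8.017 ≈ 8.0 days.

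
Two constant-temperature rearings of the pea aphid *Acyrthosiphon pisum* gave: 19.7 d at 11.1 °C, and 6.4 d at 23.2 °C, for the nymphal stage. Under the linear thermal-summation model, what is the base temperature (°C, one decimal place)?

5.3 °C

Linear rate model ⇒ the product D·(T − T_b) is constant across temperatures.
19.7·(11.1 − T_b) = 6.4·(23.2 − T_b)
T_b = (19.7·11.1 − 6.4·23.2) / (19.7 − 6.4) = 70.19 / 13.3 = 5.277 °C ≈ 5.3 °C.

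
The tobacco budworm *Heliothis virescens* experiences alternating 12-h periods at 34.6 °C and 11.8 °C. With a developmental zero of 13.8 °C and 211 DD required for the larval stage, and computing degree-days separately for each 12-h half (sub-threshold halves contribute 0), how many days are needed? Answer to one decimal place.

20.3 days

Day half: max(0, 34.6 − 13.8) × 0.5 = 20.8 × 0.5 = 10.40 DD.
Night half: max(0, 11.8 − 13.8) × 0.5 = 0.0 × 0.5 = 0.00 DD.
Per 24 h: 10.40 DD/day.
Duration = 211 / 10.40 = 20.288 ≈ 20.3 days.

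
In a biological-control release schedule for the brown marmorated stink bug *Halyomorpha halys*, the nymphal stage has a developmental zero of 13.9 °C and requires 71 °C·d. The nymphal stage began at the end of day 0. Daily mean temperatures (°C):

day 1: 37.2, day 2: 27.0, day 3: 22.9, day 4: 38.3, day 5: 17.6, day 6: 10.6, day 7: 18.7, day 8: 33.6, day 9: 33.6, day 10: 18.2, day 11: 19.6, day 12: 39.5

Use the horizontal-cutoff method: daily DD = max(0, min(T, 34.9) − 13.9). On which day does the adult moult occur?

day 7

Daily DD above 13.9 °C (capped at 21.0): 21.0, 13.1, 9.0, 21.0, 3.7, 0.0, 4.8, 19.7, 19.7, 4.3, 5.7, 21.0.
Cumulative: 21.0, 34.1, 43.1, 64.1, 67.8, 67.8, 72.6, 92.3, 112.0, 116.3, 122.0, 143.0.
The total first reaches 71 DD on day 7.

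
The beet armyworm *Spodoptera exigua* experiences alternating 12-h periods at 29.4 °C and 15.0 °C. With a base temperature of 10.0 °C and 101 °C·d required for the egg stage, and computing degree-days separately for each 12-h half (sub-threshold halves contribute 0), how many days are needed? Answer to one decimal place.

8.3 days

Day half: max(0, 29.4 − 10.0) × 0.5 = 19.4 × 0.5 = 9.70 DD.
Night half: max(0, 15.0 − 10.0) × 0.5 = 5.0 × 0.5 = 2.50 DD.
Per 24 h: 12.20 DD/day.
Duration = 101 / 12.20 = 8.279 ≈ 8.3 days.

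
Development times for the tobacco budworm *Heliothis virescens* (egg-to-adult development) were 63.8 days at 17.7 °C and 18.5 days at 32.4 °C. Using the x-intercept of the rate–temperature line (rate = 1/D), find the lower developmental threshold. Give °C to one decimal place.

11.7 °C

Under the model K = D·(T − T_b), so D₁·(T₁ − T_b) = D₂·(T₂ − T_b).
63.8·(17.7 − T_b) = 18.5·(32.4 − T_b)
T_b = (63.8·17.7 − 18.5·32.4) / (63.8 − 18.5) = 529.86 / 45.3 = 11.697 °C ≈ 11.7 °C.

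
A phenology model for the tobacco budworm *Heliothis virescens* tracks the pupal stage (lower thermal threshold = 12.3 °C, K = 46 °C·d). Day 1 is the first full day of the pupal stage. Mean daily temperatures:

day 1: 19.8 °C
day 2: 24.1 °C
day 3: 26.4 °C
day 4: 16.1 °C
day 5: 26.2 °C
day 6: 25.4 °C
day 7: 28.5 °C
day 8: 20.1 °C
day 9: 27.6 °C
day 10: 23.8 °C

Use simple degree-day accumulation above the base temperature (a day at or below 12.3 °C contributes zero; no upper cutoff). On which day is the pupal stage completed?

Daily DD above 12.3 °C: 7.5, 11.8, 14.1, 3.8, 13.9, 13.1, 16.2, 7.8, 15.3, 11.5.
Cumulative: 7.5, 19.3, 33.4, 37.2, 51.1, 64.2, 80.4, 88.2, 103.5, 115.0.
The total first reaches 46 DD on day 5.

day 5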